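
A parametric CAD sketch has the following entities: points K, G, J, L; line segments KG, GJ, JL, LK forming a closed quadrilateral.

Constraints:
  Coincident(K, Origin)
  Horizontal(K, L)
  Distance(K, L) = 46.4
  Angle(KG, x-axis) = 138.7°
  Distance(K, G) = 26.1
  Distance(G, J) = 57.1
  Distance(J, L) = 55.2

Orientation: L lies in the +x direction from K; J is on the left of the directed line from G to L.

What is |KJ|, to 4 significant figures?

57.64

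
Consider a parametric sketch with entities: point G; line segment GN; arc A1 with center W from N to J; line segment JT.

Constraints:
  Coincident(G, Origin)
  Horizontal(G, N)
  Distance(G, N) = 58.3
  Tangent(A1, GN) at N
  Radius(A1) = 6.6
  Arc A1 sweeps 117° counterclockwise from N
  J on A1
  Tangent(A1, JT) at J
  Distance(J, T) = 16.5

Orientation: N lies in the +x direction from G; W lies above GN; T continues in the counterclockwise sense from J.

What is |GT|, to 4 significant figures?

61.68

G is at the origin; GN is horizontal with |GN| = 58.3 and N on the +x side, so N = (58.30, 0.000). The tangent condition forces WN to be normal to GN, so W = N + (0, 6.6) = (58.30, 6.600). On A1, N sits at bearing -90° from W; a 117° counterclockwise sweep puts J at bearing 27°, so J = W + 6.6·(cos 27°, sin 27°) = (64.18, 9.596). The tangent condition forces WJ to be normal to JT, so JT runs along (−sin 27°, cos 27°); with |JT| = 16.5, T = (56.69, 24.30). Then |GT| = |T − G| = 61.68.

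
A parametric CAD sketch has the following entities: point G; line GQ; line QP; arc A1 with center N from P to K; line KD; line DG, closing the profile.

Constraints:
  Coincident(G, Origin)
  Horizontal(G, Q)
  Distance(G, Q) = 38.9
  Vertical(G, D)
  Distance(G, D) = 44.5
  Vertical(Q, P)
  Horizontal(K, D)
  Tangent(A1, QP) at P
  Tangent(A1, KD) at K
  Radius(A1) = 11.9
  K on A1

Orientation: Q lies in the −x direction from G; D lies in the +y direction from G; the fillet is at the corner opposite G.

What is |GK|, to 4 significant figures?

52.05

The virtual corner opposite G is at (-38.90, 44.50). Since A1 is tangent to QP there, NP ⟂ QP and the tangent condition forces NK to be normal to KD, with radius 11.9, so the center N sits 11.9 in from both sides at N = (-27.00, 32.60). That places the tangent points at P = (-38.90, 32.60) on QP and K = (-27.00, 44.50) on KD. Then |GK| = |K − G| = 52.05.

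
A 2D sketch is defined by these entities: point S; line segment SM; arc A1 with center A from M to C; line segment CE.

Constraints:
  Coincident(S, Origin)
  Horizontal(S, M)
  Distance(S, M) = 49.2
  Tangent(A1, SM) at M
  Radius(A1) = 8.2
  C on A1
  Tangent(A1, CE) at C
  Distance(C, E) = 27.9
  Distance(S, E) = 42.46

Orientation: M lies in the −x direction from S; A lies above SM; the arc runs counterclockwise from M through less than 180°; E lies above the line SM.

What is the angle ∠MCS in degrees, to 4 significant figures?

141.0°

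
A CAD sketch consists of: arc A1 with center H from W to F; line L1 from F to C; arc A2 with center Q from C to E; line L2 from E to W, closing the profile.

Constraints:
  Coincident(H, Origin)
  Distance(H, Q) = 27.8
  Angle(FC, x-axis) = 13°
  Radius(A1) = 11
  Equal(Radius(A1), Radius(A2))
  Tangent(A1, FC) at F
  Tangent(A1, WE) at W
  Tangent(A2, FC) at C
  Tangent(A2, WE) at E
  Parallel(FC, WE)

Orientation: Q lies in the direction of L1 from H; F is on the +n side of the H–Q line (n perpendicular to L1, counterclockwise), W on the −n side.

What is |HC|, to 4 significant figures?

29.90

Tangency of A1 to both parallel lines with radius 11.0 puts F and W at H ± 11.0·n: F = (-2.474, 10.72), W = (2.474, -10.72). Equal radii place C and E the same way about Q: C = Q + 11.0·n = (24.61, 16.97), E = Q − 11.0·n = (29.56, -4.464). Then |HC| = |C − H| = 29.90.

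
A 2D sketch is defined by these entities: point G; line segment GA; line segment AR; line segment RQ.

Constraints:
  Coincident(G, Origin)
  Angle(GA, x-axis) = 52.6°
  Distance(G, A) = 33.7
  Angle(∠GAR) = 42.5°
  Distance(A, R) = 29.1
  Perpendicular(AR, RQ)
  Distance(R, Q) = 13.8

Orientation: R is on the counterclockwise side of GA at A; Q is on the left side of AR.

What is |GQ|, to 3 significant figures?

9.93

∠GAR = 42.5°, so AR runs at 52.6° + (180° − 42.5°) = 190° from the x-axis; with |AR| = 29.1, R = A + 29.1·(cos 190°, sin 190°) = (-8.18, 21.7). AR is perpendicular to RQ; with |RQ| = 13.8 on the left of AR, Q = R + 13.8·(0.175, -0.985) = (-5.76, 8.08). Then |GQ| = |Q − G| = 9.93.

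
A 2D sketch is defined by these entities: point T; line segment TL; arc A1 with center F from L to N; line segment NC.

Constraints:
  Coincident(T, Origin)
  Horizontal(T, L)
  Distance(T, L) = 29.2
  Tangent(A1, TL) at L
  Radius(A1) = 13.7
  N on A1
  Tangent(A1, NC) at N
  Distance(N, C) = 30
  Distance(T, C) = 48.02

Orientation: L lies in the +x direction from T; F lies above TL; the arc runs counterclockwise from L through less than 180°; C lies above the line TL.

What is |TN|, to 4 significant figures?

45.39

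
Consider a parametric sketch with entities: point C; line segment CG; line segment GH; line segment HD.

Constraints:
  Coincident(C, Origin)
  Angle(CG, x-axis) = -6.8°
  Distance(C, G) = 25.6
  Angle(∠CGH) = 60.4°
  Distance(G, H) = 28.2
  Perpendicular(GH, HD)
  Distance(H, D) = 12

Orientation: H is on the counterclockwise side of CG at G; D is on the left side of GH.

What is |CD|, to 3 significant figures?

18.6

∠CGH = 60.4°, so GH runs at -6.8° + (180° − 60.4°) = 113° from the x-axis; with |GH| = 28.2, H = G + 28.2·(cos 113°, sin 113°) = (14.5, 23.0). GH is perpendicular to HD; with |HD| = 12.0 on the left of GH, D = H + 12.0·(-0.922, -0.388) = (3.43, 18.3). Then |CD| = |D − C| = 18.6.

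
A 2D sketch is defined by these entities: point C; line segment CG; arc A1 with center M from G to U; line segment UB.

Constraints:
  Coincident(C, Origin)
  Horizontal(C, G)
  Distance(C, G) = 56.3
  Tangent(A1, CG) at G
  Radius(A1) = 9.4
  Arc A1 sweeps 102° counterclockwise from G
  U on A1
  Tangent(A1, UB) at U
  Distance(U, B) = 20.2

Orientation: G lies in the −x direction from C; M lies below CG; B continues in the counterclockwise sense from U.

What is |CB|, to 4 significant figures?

68.74

C is at the origin; CG is horizontal with |CG| = 56.3 and G on the −x side, so G = (-56.30, 0.000). A1 meets CG tangentially, so MG is at right angles to CG, so M = G + (0, -9.4) = (-56.30, -9.400). On A1, G sits at bearing 90° from M; a 102° counterclockwise sweep puts U at bearing 192°, so U = M + 9.4·(cos 192°, sin 192°) = (-65.49, -11.35). Tangency of A1 to UB means the radius MU is perpendicular to UB, so UB runs along (−sin 192°, cos 192°); with |UB| = 20.2, B = (-61.29, -31.11). Then |CB| = |B − C| = 68.74.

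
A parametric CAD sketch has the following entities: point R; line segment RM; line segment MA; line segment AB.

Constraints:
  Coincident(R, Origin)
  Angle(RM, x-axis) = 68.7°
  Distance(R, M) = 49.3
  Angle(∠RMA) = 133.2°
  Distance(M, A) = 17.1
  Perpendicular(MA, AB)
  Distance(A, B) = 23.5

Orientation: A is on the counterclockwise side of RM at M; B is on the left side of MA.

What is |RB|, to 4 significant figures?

52.35

R is at the origin; RM runs at 68.7° with length 49.3, so M = 49.3·(cos 68.7°, sin 68.7°) = (17.91, 45.93). ∠RMA = 133.2°, so MA runs at 68.7° + (180° − 133.2°) = 115.5° from the x-axis; with |MA| = 17.1, A = M + 17.1·(cos 115.5°, sin 115.5°) = (10.55, 61.37). MA ⟂ AB; with |AB| = 23.5 on the left of MA, B = A + 23.5·(-0.9026, -0.4305) = (-10.66, 51.25). Then |RB| = |B − R| = 52.35.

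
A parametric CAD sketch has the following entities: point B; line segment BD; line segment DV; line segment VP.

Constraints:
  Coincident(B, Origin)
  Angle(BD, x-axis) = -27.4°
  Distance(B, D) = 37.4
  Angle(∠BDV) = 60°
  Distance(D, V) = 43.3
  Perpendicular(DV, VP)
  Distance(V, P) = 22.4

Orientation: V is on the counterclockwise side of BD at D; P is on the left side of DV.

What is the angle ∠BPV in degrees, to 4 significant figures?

112.1°

B is at the origin; BD runs at -27.4° with length 37.4, so D = 37.4·(cos -27.4°, sin -27.4°) = (33.20, -17.21). ∠BDV = 60.0°, so DV runs at -27.4° + (180° − 60.0°) = 92.60° from the x-axis; with |DV| = 43.3, V = D + 43.3·(cos 92.60°, sin 92.60°) = (31.24, 26.04). DV ⟂ VP; with |VP| = 22.4 on the left of DV, P = V + 22.4·(-0.9990, -0.04536) = (8.863, 25.03). Then cos ∠BPV = PB·PV / (|PB||PV|), giving 112.1°.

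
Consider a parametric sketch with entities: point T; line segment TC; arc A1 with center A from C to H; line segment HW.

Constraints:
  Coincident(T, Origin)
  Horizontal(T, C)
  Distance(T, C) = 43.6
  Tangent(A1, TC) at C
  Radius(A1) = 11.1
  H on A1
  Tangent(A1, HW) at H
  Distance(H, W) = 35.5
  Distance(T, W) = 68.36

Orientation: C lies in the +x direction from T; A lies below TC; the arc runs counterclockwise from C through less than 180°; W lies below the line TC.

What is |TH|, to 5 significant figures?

37.116

Checks: T.y = 0.00, C.y = 0.00 ✓; |AH| = 11.10 ✓; ∠(AH, HW) = 90.00° ✓; |HW| = 35.50 ✓; |TW| = 68.36 ✓.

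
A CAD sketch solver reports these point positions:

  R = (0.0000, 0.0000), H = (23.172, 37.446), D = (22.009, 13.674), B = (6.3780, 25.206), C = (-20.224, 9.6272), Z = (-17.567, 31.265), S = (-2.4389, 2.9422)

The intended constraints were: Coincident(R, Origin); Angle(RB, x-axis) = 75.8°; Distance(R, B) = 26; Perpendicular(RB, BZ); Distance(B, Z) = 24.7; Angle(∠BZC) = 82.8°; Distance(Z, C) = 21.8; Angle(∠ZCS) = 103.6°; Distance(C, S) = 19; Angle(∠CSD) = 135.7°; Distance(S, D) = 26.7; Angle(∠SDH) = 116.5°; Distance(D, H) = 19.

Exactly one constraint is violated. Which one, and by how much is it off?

Distance(D, H) = 19 — off by 4.80.

R = (0.00, 0.00) ✓; RB at 75.80° ✓; |RB| = 26.00 ✓; ∠(RB, BZ) = 90.00° ✓; |BZ| = 24.70 ✓; ∠BZC = 82.80° ✓; |ZC| = 21.80 ✓; ∠ZCS = 103.6° ✓; |CS| = 19.00 ✓; ∠CSD = 135.7° ✓; |SD| = 26.70 ✓; ∠SDH = 116.5° ✓; |DH| = 23.80 ✗.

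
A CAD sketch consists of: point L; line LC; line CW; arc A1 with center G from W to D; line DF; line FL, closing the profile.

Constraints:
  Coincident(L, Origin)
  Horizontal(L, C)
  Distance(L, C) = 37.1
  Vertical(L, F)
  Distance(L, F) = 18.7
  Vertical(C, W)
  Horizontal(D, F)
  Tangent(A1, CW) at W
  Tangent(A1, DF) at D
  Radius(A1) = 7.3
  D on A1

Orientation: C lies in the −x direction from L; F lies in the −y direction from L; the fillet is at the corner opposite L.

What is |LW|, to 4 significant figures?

38.81

L is at the origin; LC is horizontal with |LC| = 37.1 and C on the −x side, so C = (-37.10, 0.000). LF is vertical with |LF| = 18.7 and F on the −y side, so F = (0.000, -18.70). The virtual corner opposite L is at (-37.10, -18.70). A1 meets CW tangentially, so GW is at right angles to CW and A1 meets DF tangentially, so GD is at right angles to DF, with radius 7.3, so the center G sits 7.3 in from both sides at G = (-29.80, -11.40). That places the tangent points at W = (-37.10, -11.40) on CW and D = (-29.80, -18.70) on DF. Then |LW| = |W − L| = 38.81.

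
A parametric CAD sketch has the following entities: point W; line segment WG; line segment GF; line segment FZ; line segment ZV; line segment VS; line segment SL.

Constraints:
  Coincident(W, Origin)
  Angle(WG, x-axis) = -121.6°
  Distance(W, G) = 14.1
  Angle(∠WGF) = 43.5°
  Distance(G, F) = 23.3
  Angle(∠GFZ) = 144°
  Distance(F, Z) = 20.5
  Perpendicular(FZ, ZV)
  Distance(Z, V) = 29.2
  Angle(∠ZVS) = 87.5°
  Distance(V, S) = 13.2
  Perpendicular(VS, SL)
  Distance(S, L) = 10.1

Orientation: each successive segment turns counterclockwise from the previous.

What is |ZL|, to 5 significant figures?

22.494

W is at the origin; WG runs at -121.6° with length 14.1, so G = (-7.3882, -12.009). ∠WGF = 43.5° gives GF at 14.900° from the x-axis; with |GF| = 23.3, F = (15.128, -6.0182). ∠GFZ = 144.0° gives FZ at 50.900° from the x-axis; with |FZ| = 20.5, Z = (28.057, 9.8908). FZ is perpendicular to ZV, so ZV runs at 140.90°; with |ZV| = 29.2, V = (5.3967, 28.307). ∠ZVS = 87.5° gives VS at -126.60° from the x-axis; with |VS| = 13.2, S = (-2.4735, 17.709). VS is perpendicular to SL, so SL runs at -36.600°; with |SL| = 10.1, L = (5.6349, 11.687). Then |ZL| = |L − Z| = 22.494.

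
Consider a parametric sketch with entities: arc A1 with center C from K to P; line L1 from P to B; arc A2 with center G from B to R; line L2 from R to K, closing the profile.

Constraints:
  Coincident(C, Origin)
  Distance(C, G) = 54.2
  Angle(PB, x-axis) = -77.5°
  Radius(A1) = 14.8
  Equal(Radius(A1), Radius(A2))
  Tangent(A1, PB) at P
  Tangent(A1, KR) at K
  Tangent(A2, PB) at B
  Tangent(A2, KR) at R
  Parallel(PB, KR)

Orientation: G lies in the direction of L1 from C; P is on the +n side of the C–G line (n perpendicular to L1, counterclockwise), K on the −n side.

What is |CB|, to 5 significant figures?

56.184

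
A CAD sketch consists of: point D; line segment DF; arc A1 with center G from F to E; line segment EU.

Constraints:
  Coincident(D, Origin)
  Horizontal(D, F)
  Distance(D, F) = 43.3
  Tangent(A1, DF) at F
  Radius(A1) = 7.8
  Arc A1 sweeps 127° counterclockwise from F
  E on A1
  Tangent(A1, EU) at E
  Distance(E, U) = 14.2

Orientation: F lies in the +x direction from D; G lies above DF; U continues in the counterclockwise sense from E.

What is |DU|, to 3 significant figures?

47.4

D is at the origin; D and F share the same y with |DF| = 43.3 and F on the +x side, so F = (43.3, 0.00). The tangent condition forces GF to be normal to DF, so G = F + (0, 7.8) = (43.3, 7.80). On A1, F sits at bearing -90° from G; a 127° counterclockwise sweep puts E at bearing 37°, so E = G + 7.8·(cos 37°, sin 37°) = (49.5, 12.5). The tangent condition forces GE to be normal to EU, so EU runs along (−sin 37°, cos 37°); with |EU| = 14.2, U = (41.0, 23.8). Then |DU| = |U − D| = 47.4.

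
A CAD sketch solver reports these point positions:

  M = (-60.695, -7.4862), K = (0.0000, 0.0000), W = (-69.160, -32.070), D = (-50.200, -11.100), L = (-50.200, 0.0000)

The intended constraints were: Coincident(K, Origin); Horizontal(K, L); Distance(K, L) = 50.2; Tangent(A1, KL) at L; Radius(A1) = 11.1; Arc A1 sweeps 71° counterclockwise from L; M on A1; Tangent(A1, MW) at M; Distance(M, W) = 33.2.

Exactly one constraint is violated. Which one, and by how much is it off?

Distance(M, W) = 33.2 — off by 7.20.

K = (0.00, 0.00) ✓; K.y = 0.00, L.y = 0.00 ✓; |KL| = 50.20 ✓; ∠(DL, LK) = 90.00° ✓; |DL| = 11.10 ✓; bearing(D→M) − bearing(D→L) = 71.00° ✓; |DM| = 11.10 ✓; ∠(DM, MW) = 90.00° ✓; |MW| = 26.00 ✗.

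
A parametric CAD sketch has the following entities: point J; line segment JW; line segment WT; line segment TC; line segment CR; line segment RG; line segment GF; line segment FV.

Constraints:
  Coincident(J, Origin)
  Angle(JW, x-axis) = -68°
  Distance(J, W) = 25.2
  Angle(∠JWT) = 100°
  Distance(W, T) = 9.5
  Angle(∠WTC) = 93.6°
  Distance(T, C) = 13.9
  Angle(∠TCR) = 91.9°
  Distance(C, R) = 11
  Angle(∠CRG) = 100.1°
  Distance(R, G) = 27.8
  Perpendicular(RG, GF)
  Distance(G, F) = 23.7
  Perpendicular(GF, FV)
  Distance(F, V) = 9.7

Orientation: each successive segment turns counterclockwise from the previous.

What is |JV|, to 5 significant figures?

40.111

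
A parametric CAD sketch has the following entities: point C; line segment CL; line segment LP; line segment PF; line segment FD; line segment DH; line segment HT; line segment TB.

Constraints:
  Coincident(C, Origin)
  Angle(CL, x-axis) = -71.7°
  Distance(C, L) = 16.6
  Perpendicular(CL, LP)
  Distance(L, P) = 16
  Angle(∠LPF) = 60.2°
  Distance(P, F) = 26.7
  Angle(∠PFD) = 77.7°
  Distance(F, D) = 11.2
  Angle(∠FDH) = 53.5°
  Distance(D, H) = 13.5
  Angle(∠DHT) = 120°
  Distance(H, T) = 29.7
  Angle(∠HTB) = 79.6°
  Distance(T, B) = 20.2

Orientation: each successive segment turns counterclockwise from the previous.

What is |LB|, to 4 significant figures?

46.75

∠DHT = 120.0° gives HT at 66.90° from the x-axis; with |HT| = 29.7, T = (20.05, 26.30). ∠HTB = 79.6° gives TB at 167.3° from the x-axis; with |TB| = 20.2, B = (0.3467, 30.74). Then |LB| = |B − L| = 46.75.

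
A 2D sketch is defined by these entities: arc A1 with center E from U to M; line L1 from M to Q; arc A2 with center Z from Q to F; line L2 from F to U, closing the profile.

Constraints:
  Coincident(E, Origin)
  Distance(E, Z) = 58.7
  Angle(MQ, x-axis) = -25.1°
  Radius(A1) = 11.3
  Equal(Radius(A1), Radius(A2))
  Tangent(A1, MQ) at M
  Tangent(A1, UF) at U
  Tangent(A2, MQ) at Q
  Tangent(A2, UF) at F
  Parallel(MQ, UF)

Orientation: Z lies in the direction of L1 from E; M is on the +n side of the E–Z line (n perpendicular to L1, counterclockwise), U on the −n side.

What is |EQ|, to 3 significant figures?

59.8

The slot axis is L1's direction at -25.1°, so u = (cos -25.1°, sin -25.1°) = (0.906, -0.424) and n = (−sin -25.1°, cos -25.1°) = (0.424, 0.906). E is at the origin and Z lies 58.7 along u from E, so Z = 58.7·u = (53.2, -24.9). Tangency of A1 to both parallel lines with radius 11.3 puts M and U at E ± 11.3·n: M = (4.79, 10.2), U = (-4.79, -10.2). Equal radii place Q and F the same way about Z: Q = Z + 11.3·n = (58.0, -14.7), F = Z − 11.3·n = (48.4, -35.1). Then |EQ| = |Q − E| = 59.8.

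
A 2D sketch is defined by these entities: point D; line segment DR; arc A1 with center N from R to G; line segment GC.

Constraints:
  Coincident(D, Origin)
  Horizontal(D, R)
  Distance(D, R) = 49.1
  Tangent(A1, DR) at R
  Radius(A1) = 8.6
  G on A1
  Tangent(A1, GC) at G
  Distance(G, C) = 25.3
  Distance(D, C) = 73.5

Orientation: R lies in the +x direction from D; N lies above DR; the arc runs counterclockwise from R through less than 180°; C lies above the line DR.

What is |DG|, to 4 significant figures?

56.95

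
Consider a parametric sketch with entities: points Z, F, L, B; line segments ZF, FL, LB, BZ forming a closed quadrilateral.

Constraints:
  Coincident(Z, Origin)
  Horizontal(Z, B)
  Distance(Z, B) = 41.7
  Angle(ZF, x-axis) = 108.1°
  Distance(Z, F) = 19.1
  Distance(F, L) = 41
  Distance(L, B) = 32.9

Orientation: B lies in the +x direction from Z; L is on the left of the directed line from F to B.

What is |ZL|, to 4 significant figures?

45.57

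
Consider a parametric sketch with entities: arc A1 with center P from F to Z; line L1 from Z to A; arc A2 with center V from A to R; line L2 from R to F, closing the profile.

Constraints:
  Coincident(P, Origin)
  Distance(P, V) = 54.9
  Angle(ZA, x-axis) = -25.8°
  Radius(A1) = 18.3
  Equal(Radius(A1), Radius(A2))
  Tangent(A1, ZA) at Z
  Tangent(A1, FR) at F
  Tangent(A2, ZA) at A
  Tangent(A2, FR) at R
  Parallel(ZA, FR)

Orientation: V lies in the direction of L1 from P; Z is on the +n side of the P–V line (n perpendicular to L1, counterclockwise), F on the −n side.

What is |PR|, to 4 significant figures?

57.87

The slot axis is L1's direction at -25.8°, so u = (cos -25.8°, sin -25.8°) = (0.9003, -0.4352) and n = (−sin -25.8°, cos -25.8°) = (0.4352, 0.9003). P is at the origin and V lies 54.9 along u from P, so V = 54.9·u = (49.43, -23.89). Tangency of A1 to both parallel lines with radius 18.3 puts Z and F at P ± 18.3·n: Z = (7.965, 16.48), F = (-7.965, -16.48). Equal radii place A and R the same way about V: A = V + 18.3·n = (57.39, -7.418), R = V − 18.3·n = (41.46, -40.37). Then |PR| = |R − P| = 57.87.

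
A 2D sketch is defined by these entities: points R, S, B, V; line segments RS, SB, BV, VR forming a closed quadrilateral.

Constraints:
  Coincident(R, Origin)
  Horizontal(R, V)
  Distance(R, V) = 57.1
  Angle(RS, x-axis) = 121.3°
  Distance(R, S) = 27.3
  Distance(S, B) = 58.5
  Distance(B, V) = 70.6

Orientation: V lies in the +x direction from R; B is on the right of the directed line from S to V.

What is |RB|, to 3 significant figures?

34.7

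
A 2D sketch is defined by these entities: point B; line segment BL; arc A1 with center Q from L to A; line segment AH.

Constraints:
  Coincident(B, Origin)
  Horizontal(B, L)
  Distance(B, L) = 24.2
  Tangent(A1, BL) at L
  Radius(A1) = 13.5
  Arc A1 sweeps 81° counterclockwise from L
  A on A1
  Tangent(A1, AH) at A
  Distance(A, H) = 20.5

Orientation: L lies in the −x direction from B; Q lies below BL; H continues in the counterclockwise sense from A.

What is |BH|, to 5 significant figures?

51.581

B is at the origin; B and L share the same y with |BL| = 24.2 and L on the −x side, so L = (-24.200, 0.0000). Tangency of A1 to BL means the radius QL is perpendicular to BL, so Q = L + (0, -13.5) = (-24.200, -13.500). On A1, L sits at bearing 90° from Q; an 81° counterclockwise sweep puts A at bearing 171°, so A = Q + 13.5·(cos 171°, sin 171°) = (-37.534, -11.388). Since A1 is tangent to AH there, QA ⟂ AH, so AH runs along (−sin 171°, cos 171°); with |AH| = 20.5, H = (-40.741, -31.636). Then |BH| = |H − B| = 51.581.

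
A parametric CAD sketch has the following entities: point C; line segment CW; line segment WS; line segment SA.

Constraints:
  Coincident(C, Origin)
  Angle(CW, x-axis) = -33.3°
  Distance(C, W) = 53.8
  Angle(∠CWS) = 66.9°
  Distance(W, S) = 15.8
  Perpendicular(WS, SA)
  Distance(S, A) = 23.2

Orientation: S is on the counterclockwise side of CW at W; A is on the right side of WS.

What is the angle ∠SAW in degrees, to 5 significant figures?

34.256°

∠CWS = 66.9°, so WS runs at -33.3° + (180° − 66.9°) = 79.800° from the x-axis; with |WS| = 15.8, S = W + 15.8·(cos 79.800°, sin 79.800°) = (47.764, -13.987). WS is perpendicular to SA; with |SA| = 23.2 on the right of WS, A = S + 23.2·(0.98420, -0.17708) = (70.598, -18.096). Then cos ∠SAW = AS·AW / (|AS||AW|), giving 34.256°.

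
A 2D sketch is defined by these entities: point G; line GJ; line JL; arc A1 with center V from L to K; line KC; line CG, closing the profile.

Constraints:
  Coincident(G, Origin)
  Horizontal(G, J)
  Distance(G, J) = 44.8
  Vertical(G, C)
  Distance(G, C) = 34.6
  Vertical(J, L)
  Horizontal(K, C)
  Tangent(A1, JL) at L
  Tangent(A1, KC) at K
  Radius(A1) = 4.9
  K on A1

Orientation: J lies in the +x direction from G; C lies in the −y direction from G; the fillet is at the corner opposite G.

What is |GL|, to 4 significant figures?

53.75

The virtual corner opposite G is at (44.80, -34.60). The tangent condition forces VL to be normal to JL and tangency of A1 to KC means the radius VK is perpendicular to KC, with radius 4.9, so the center V sits 4.9 in from both sides at V = (39.90, -29.70). That places the tangent points at L = (44.80, -29.70) on JL and K = (39.90, -34.60) on KC. Then |GL| = |L − G| = 53.75.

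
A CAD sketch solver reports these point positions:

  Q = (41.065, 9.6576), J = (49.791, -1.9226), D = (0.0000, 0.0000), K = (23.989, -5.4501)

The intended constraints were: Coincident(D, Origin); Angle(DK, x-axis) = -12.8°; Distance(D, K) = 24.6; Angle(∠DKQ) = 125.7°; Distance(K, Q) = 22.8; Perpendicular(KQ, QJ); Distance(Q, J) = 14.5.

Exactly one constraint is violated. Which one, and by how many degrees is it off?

Perpendicular(KQ, QJ) — off by 4.50°.

D = (0.00, 0.00) ✓; DK at -12.80° ✓; |DK| = 24.60 ✓; ∠DKQ = 125.7° ✓; |KQ| = 22.80 ✓; ∠(KQ, QJ) = 94.50° ✗; |QJ| = 14.50 ✓.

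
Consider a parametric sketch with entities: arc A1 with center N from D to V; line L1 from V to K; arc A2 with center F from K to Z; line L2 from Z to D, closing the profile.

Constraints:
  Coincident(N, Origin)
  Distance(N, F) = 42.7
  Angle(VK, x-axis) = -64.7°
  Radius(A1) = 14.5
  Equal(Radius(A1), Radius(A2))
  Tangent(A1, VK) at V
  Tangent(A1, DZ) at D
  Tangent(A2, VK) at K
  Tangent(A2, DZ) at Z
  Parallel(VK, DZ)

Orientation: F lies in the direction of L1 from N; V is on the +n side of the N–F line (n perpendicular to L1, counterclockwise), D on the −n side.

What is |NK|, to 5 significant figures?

45.095

The slot axis is L1's direction at -64.7°, so u = (cos -64.7°, sin -64.7°) = (0.42736, -0.90408) and n = (−sin -64.7°, cos -64.7°) = (0.90408, 0.42736). N is at the origin and F lies 42.7 along u from N, so F = 42.7·u = (18.248, -38.604). Tangency of A1 to both parallel lines with radius 14.5 puts V and D at N ± 14.5·n: V = (13.109, 6.1967), D = (-13.109, -6.1967). Equal radii place K and Z the same way about F: K = F + 14.5·n = (31.357, -32.408), Z = F − 14.5·n = (5.1390, -44.801). Then |NK| = |K − N| = 45.095.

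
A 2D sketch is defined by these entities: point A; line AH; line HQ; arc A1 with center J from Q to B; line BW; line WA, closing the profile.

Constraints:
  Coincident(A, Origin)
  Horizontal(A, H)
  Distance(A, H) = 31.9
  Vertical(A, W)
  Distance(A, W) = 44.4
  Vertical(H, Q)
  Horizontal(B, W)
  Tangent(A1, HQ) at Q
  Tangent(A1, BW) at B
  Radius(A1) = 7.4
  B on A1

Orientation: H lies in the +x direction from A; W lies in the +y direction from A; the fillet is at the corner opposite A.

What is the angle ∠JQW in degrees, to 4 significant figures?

13.06°

The virtual corner opposite A is at (31.90, 44.40). Tangency of A1 to HQ means the radius JQ is perpendicular to HQ and A1 meets BW tangentially, so JB is at right angles to BW, with radius 7.4, so the center J sits 7.4 in from both sides at J = (24.50, 37.00). That places the tangent points at Q = (31.90, 37.00) on HQ and B = (24.50, 44.40) on BW. Then cos ∠JQW = QJ·QW / (|QJ||QW|), giving 13.06°.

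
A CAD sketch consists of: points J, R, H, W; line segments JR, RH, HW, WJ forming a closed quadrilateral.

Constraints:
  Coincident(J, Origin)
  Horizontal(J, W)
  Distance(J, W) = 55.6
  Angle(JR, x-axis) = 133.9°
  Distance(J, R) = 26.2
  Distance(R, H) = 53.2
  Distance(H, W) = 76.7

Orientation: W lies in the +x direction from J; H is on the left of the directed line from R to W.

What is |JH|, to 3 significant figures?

64.0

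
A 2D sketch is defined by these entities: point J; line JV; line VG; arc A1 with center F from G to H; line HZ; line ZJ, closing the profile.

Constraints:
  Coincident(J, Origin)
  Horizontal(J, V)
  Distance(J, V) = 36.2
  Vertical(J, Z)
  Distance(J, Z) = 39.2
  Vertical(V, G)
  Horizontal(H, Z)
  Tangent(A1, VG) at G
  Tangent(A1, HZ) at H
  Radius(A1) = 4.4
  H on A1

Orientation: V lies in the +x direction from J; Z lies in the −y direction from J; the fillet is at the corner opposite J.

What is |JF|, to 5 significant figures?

47.141

J is at the origin; J and V share the same y with |JV| = 36.2 and V on the +x side, so V = (36.200, 0.0000). J and Z share the same x with |JZ| = 39.2 and Z on the −y side, so Z = (0.0000, -39.200). The virtual corner opposite J is at (36.200, -39.200). A1 meets VG tangentially, so FG is at right angles to VG and A1 meets HZ tangentially, so FH is at right angles to HZ, with radius 4.4, so the center F sits 4.4 in from both sides at F = (31.800, -34.800). Then |JF| = |F − J| = 47.141.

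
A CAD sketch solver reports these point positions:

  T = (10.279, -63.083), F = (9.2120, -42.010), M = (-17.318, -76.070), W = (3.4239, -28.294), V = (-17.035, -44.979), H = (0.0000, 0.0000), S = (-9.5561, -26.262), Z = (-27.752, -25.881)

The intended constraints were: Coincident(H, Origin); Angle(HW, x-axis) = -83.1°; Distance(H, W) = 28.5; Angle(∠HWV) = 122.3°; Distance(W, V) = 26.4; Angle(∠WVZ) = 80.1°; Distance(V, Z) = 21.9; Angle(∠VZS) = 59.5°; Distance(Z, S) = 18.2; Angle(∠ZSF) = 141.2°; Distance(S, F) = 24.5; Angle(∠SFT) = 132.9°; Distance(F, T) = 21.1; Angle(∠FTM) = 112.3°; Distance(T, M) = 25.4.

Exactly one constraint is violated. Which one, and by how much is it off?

Distance(T, M) = 25.4 — off by 5.10.

H = (0.00, 0.00) ✓; HW at -83.10° ✓; |HW| = 28.50 ✓; ∠HWV = 122.3° ✓; |WV| = 26.40 ✓; ∠WVZ = 80.10° ✓; |VZ| = 21.90 ✓; ∠VZS = 59.50° ✓; |ZS| = 18.20 ✓; ∠ZSF = 141.2° ✓; |SF| = 24.50 ✓; ∠SFT = 132.9° ✓; |FT| = 21.10 ✓; ∠FTM = 112.3° ✓; |TM| = 30.50 ✗.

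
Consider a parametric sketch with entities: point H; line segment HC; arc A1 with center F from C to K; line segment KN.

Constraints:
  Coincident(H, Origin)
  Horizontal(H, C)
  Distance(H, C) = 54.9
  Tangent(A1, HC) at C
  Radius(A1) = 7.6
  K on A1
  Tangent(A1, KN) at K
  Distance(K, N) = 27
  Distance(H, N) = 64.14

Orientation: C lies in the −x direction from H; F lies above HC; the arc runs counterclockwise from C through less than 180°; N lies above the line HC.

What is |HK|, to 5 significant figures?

48.375

H is at the origin; HC is horizontal with |HC| = 54.9 and C on the −x side, so C = (-54.900, 0.0000). Since A1 is tangent to HC there, FC ⟂ HC, so F = C + (0, 7.6) = (-54.900, 7.6000). Since FK ⟂ KN (tangency), |FN| = √(7.6² + 27.0²) = 28.049 regardless of where K sits on A1. So N lies on both circle(H, 64.14) and circle(F, 28.049); the above-HC intersection is N = (-53.349, 35.606). K is the foot of the tangent from N: K = (-47.482, 9.2516).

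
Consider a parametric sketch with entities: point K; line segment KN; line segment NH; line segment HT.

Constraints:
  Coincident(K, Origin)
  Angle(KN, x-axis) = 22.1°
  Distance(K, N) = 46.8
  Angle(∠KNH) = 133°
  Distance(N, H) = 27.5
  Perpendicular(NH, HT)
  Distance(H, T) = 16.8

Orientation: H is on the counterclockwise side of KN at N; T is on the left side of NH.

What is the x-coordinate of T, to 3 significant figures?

37.5

K is at the origin; KN runs at 22.1° with length 46.8, so N = 46.8·(cos 22.1°, sin 22.1°) = (43.4, 17.6). ∠KNH = 133.0°, so NH runs at 22.1° + (180° − 133.0°) = 69.1° from the x-axis; with |NH| = 27.5, H = N + 27.5·(cos 69.1°, sin 69.1°) = (53.2, 43.3). The perpendicularity gives HT at right angles to NH; with |HT| = 16.8 on the left of NH, T = H + 16.8·(-0.934, 0.357) = (37.5, 49.3). So T.x = 37.5.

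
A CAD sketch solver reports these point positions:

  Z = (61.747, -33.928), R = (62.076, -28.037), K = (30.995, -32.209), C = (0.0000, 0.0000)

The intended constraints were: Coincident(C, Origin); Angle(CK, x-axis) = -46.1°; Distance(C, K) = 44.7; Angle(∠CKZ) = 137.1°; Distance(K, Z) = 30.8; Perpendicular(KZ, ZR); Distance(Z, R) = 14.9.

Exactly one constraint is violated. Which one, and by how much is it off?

Distance(Z, R) = 14.9 — off by 9.00.

C = (0.00, 0.00) ✓; CK at -46.10° ✓; |CK| = 44.70 ✓; ∠CKZ = 137.1° ✓; |KZ| = 30.80 ✓; ∠(KZ, ZR) = 90.00° ✓; |ZR| = 5.900 ✗.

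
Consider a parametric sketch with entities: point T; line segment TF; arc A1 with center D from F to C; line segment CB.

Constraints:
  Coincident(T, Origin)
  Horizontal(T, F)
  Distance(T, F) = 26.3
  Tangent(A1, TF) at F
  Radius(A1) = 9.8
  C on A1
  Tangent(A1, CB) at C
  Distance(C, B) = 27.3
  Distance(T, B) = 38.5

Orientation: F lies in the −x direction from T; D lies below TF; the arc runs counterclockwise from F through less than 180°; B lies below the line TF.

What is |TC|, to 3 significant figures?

37.2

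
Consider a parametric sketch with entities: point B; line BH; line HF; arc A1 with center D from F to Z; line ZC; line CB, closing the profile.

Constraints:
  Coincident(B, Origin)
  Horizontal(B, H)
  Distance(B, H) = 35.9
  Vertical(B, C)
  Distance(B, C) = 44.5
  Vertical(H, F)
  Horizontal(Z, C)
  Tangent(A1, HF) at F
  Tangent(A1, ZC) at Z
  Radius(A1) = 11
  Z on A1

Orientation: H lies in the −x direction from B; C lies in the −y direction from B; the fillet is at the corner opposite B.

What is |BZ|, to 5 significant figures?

50.993

The virtual corner opposite B is at (-35.900, -44.500). Tangency of A1 to HF means the radius DF is perpendicular to HF and since A1 is tangent to ZC there, DZ ⟂ ZC, with radius 11.0, so the center D sits 11.0 in from both sides at D = (-24.900, -33.500). That places the tangent points at F = (-35.900, -33.500) on HF and Z = (-24.900, -44.500) on ZC. Then |BZ| = |Z − B| = 50.993.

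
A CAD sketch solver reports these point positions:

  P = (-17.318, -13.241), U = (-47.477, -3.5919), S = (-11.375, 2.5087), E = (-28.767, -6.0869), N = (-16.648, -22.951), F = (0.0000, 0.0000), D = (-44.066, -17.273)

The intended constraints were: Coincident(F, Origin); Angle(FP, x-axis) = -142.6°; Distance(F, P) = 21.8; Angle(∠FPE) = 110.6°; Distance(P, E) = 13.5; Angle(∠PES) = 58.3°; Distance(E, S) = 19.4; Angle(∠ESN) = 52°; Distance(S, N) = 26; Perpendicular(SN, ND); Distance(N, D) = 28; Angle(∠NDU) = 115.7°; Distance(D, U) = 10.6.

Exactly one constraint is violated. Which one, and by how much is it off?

Distance(D, U) = 10.6 — off by 3.50.

F = (0.00, 0.00) ✓; FP at -142.6° ✓; |FP| = 21.80 ✓; ∠FPE = 110.6° ✓; |PE| = 13.50 ✓; ∠PES = 58.30° ✓; |ES| = 19.40 ✓; ∠ESN = 52.00° ✓; |SN| = 26.00 ✓; ∠(SN, ND) = 90.00° ✓; |ND| = 28.00 ✓; ∠NDU = 115.7° ✓; |DU| = 14.10 ✗.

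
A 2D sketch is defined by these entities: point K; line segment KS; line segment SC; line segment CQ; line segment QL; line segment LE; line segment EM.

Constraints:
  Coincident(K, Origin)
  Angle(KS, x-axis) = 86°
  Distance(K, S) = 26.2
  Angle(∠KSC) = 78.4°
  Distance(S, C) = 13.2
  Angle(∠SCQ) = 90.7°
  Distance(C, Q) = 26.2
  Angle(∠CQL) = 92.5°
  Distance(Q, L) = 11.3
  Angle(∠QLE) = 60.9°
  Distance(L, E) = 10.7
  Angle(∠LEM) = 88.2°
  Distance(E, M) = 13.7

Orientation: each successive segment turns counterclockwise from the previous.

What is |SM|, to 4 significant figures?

30.30

∠QLE = 60.9° gives LE at 123.5° from the x-axis; with |LE| = 10.7, E = (-2.748, 8.170). ∠LEM = 88.2° gives EM at -144.7° from the x-axis; with |EM| = 13.7, M = (-13.93, 0.2530). Then |SM| = |M − S| = 30.30.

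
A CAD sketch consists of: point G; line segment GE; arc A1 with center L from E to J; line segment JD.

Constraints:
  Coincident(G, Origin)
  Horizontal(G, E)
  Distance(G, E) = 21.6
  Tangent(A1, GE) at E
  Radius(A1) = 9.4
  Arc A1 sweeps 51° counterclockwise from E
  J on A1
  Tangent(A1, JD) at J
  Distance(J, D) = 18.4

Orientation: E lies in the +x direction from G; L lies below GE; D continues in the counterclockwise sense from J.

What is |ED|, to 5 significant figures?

25.940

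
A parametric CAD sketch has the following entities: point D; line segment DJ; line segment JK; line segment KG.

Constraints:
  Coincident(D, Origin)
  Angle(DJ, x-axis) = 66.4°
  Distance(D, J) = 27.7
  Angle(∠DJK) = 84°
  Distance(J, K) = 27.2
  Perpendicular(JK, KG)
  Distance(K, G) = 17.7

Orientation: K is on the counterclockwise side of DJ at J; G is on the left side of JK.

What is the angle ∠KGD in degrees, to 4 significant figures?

112.1°

∠DJK = 84.0°, so JK runs at 66.4° + (180° − 84.0°) = 162.4° from the x-axis; with |JK| = 27.2, K = J + 27.2·(cos 162.4°, sin 162.4°) = (-14.84, 33.61). The perpendicularity gives KG at right angles to JK; with |KG| = 17.7 on the left of JK, G = K + 17.7·(-0.3024, -0.9532) = (-20.19, 16.74). Then cos ∠KGD = GK·GD / (|GK||GD|), giving 112.1°.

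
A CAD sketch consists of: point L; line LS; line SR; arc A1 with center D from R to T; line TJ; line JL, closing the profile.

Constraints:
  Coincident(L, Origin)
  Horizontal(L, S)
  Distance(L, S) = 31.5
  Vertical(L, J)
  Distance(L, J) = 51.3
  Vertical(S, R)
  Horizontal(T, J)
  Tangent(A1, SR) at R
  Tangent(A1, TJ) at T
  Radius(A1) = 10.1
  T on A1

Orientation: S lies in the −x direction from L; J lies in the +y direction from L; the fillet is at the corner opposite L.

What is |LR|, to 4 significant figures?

51.86

The virtual corner opposite L is at (-31.50, 51.30). Since A1 is tangent to SR there, DR ⟂ SR and the tangent condition forces DT to be normal to TJ, with radius 10.1, so the center D sits 10.1 in from both sides at D = (-21.40, 41.20). That places the tangent points at R = (-31.50, 41.20) on SR and T = (-21.40, 51.30) on TJ. Then |LR| = |R − L| = 51.86.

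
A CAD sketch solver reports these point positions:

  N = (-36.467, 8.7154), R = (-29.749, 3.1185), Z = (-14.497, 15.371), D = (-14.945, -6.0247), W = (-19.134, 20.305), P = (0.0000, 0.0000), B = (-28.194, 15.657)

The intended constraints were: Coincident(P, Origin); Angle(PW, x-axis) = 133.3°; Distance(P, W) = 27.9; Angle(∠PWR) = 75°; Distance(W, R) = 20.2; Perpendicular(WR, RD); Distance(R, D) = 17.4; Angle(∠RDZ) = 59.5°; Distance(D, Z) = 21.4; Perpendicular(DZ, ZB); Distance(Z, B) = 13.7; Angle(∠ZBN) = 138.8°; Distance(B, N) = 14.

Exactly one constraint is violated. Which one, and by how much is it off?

Distance(B, N) = 14 — off by 3.20.

P = (0.00, 0.00) ✓; PW at 133.3° ✓; |PW| = 27.90 ✓; ∠PWR = 75.00° ✓; |WR| = 20.20 ✓; ∠(WR, RD) = 90.00° ✓; |RD| = 17.40 ✓; ∠RDZ = 59.50° ✓; |DZ| = 21.40 ✓; ∠(DZ, ZB) = 90.00° ✓; |ZB| = 13.70 ✓; ∠ZBN = 138.8° ✓; |BN| = 10.80 ✗.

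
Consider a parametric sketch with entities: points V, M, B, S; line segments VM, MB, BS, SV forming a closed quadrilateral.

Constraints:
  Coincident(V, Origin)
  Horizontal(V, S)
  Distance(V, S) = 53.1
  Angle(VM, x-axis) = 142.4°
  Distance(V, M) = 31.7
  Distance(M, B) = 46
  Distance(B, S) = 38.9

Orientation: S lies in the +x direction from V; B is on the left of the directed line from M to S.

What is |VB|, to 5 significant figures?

30.084

Checks: |MB| = 46.00 ✓; |BS| = 38.90 ✓.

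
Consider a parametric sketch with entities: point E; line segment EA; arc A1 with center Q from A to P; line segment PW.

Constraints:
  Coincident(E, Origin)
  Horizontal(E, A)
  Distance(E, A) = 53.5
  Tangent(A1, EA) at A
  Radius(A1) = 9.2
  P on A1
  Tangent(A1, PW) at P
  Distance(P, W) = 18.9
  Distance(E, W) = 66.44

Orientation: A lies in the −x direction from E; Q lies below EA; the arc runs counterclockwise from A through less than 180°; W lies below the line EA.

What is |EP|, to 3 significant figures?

63.5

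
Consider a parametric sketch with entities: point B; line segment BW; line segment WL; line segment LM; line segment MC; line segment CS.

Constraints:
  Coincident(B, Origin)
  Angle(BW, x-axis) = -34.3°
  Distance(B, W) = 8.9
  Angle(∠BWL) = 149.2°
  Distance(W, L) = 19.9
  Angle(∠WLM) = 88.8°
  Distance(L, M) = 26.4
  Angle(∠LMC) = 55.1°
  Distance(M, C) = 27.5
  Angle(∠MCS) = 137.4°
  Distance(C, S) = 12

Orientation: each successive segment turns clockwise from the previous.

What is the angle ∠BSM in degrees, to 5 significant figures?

62.837°

B is at the origin; BW runs at -34.3° with length 8.9, so W = (7.3523, -5.0154). ∠BWL = 149.2° gives WL at -65.100° from the x-axis; with |WL| = 19.9, L = (15.731, -23.066). ∠WLM = 88.8° gives LM at -156.30° from the x-axis; with |LM| = 26.4, M = (-8.4426, -33.677). ∠LMC = 55.1° gives MC at 78.800° from the x-axis; with |MC| = 27.5, C = (-3.1012, -6.7007). ∠MCS = 137.4° gives CS at 36.200° from the x-axis; with |CS| = 12.0, S = (6.5824, 0.38656). Then cos ∠BSM = SB·SM / (|SB||SM|), giving 62.837°.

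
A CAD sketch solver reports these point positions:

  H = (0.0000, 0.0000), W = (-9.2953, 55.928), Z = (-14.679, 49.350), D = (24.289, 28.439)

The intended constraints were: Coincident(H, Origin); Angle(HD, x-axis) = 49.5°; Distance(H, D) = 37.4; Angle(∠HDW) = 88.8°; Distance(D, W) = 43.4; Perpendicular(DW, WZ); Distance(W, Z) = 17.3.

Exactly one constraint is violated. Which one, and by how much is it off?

Distance(W, Z) = 17.3 — off by 8.80.

H = (0.00, 0.00) ✓; HD at 49.50° ✓; |HD| = 37.40 ✓; ∠HDW = 88.80° ✓; |DW| = 43.40 ✓; ∠(DW, WZ) = 90.00° ✓; |WZ| = 8.500 ✗.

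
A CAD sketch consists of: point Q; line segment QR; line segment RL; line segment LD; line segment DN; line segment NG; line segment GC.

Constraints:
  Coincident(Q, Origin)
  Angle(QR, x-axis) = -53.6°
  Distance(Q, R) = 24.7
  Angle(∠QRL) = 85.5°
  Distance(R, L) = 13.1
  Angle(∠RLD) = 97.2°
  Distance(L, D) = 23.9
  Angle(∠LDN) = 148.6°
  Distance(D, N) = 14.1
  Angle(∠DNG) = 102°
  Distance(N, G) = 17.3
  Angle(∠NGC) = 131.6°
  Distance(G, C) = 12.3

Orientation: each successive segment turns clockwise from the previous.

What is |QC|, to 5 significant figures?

14.770

Q is at the origin; QR runs at -53.6° with length 24.7, so R = (14.657, -19.881). ∠QRL = 85.5° gives RL at -148.10° from the x-axis; with |RL| = 13.1, L = (3.5359, -26.803). ∠RLD = 97.2° gives LD at 129.10° from the x-axis; with |LD| = 23.9, D = (-11.537, -8.2559). ∠LDN = 148.6° gives DN at 97.700° from the x-axis; with |DN| = 14.1, N = (-13.426, 5.7170). ∠DNG = 102.0° gives NG at 19.700° from the x-axis; with |NG| = 17.3, G = (2.8610, 11.549). ∠NGC = 131.6° gives GC at -28.700° from the x-axis; with |GC| = 12.3, C = (13.650, 5.6420). Then |QC| = |C − Q| = 14.770.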